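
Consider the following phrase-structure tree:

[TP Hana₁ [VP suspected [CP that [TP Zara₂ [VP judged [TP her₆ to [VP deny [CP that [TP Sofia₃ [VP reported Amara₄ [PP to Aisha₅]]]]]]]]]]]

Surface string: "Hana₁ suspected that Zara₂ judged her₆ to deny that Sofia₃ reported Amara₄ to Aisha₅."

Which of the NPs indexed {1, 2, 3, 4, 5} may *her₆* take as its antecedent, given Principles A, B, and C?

*her* is a pronoun, so Principle B applies: it must be free in its binding domain.
Binding domain of *her₆*: the embedded TP, whose subject is Zara₂.
*Hana₁* c-commands the pronoun but from outside its binding domain, and is not c-commanded by it → coindexation permitted.
*Zara₂* c-commands the pronoun within its binding domain → coindexation would violate Principle B.
*Sofia₃*: the pronoun c-commands this R-expression → coindexation would violate Principle C on *Sofia₃*.
*Amara₄*: the pronoun c-commands this R-expression → coindexation would violate Principle C on *Amara₄*.
*Aisha₅*: the pronoun c-commands this R-expression → coindexation would violate Principle C on *Aisha₅*.

{1}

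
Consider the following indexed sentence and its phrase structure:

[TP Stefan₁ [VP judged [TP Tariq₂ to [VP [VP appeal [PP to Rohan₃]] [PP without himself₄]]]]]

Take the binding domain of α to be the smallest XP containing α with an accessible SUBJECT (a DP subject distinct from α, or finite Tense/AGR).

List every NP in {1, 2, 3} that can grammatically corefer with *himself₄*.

{2}

*himself* is an anaphor, so Principle A applies: it must be bound in its binding domain.
Binding domain of *himself₄*: the embedded TP, whose subject is Tariq₂.
*Stefan₁* c-commands the anaphor but is outside its binding domain → cannot satisfy Principle A.
*Tariq₂* c-commands the anaphor within its binding domain → licit binder.
*Rohan₃* does not c-command the anaphor → cannot bind it.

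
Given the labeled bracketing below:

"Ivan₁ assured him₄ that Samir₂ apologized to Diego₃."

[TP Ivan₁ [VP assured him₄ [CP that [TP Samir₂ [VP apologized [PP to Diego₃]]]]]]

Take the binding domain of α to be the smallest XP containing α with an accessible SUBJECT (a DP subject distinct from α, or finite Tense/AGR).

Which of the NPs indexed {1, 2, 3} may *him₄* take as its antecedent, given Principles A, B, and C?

*him* is a pronoun, so Principle B applies: it must be free in its binding domain.
Binding domain of *him₄*: the matrix TP, whose subject is Ivan₁.
*Ivan₁* c-commands the pronoun within its binding domain → coindexation would violate Principle B.
*Samir₂*: the pronoun c-commands this R-expression → coindexation would violate Principle C on *Samir₂*.
*Diego₃*: the pronoun c-commands this R-expression → coindexation would violate Principle C on *Diego₃*.

none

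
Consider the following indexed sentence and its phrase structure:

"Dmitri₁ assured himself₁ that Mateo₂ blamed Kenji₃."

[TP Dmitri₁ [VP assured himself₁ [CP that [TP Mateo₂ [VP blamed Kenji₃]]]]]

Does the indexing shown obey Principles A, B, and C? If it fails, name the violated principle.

The two coindexed NPs are *Dmitri₁* and *himself₁*.
*himself₁* is an anaphor; its binding domain is the matrix TP, whose subject is Dmitri₁. *Dmitri₁* c-commands it within that domain and shares its index, so Principle A is satisfied.
*Dmitri₁* is an R-expression; *himself₁* does not c-command it, and no other NP shares its index, so Principle C is satisfied.
All principles are respected.

grammatical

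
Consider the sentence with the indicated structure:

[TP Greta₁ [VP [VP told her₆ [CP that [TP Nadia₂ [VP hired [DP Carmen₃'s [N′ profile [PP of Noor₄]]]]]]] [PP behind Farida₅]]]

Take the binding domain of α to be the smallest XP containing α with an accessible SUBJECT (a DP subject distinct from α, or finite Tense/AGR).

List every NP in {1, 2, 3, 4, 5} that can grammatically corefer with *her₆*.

*her* is a pronoun, so Principle B applies: it must be free in its binding domain.
Binding domain of *her₆*: the matrix TP, whose subject is Greta₁.
*Greta₁* c-commands the pronoun within its binding domain → coindexation would violate Principle B.
*Nadia₂*: the pronoun c-commands this R-expression → coindexation would violate Principle C on *Nadia₂*.
*Carmen₃*: the pronoun c-commands this R-expression → coindexation would violate Principle C on *Carmen₃*.
*Noor₄*: the pronoun c-commands this R-expression → coindexation would violate Principle C on *Noor₄*.
*Farida₅* and the pronoun do not c-command one another → neither Principle B nor Principle C is at stake; coindexation permitted.

{5}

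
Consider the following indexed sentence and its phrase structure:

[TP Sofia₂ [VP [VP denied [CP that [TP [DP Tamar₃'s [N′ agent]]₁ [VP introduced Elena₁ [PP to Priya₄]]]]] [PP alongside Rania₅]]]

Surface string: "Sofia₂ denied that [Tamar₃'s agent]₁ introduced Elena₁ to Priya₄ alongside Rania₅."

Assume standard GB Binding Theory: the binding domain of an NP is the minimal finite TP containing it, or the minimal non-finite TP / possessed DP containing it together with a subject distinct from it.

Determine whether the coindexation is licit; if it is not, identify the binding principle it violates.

The two coindexed NPs are *[Tamar₃'s agent]₁* and *Elena₁*.
*Elena₁* is an R-expression. Principle C requires it to be free everywhere.
*[Tamar₃'s agent]₁* c-commands it and carries the same index.
The R-expression is bound → Principle C violation.

Principle C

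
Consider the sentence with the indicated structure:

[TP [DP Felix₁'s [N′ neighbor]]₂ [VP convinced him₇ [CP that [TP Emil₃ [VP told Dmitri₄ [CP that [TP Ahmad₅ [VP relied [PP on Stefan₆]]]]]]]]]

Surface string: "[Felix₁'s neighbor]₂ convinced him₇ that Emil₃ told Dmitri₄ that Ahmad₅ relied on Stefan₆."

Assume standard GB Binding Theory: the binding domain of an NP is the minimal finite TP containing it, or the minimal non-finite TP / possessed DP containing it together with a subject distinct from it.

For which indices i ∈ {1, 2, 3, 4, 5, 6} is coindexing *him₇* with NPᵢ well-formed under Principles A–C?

*him* is a pronoun, so Principle B applies: it must be free in its binding domain.
Binding domain of *him₇*: the matrix TP, whose subject is [Felix₁'s neighbor]₂.
*Felix₁* and the pronoun do not c-command one another → neither Principle B nor Principle C is at stake; coindexation permitted.
*[Felix₁'s neighbor]₂* c-commands the pronoun within its binding domain → coindexation would violate Principle B.
*Emil₃*: the pronoun c-commands this R-expression → coindexation would violate Principle C on *Emil₃*.
*Dmitri₄*: the pronoun c-commands this R-expression → coindexation would violate Principle C on *Dmitri₄*.
*Ahmad₅*: the pronoun c-commands this R-expression → coindexation would violate Principle C on *Ahmad₅*.
*Stefan₆*: the pronoun c-commands this R-expression → coindexation would violate Principle C on *Stefan₆*.

{1}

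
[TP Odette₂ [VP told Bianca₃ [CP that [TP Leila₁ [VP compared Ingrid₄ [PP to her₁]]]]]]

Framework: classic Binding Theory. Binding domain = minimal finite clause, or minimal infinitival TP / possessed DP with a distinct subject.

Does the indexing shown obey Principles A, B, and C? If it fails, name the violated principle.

The two coindexed NPs are *Leila₁* and *her₁*.
*her₁* is a pronoun. Its binding domain is the embedded TP, whose subject is Leila₁.
*Leila₁* c-commands it within that domain and carries the same index.
The pronoun is locally bound → Principle B violation.

Principle B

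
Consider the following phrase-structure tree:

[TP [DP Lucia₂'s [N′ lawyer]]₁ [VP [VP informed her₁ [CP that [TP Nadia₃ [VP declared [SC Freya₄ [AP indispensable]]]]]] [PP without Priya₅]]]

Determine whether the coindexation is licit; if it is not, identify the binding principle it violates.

Principle B

The two coindexed NPs are *[Lucia₂'s lawyer]₁* and *her₁*.
*her₁* is a pronoun. Its binding domain is the matrix TP, whose subject is [Lucia₂'s lawyer]₁.
*[Lucia₂'s lawyer]₁* c-commands it within that domain and carries the same index.
The pronoun is locally bound → Principle B violation.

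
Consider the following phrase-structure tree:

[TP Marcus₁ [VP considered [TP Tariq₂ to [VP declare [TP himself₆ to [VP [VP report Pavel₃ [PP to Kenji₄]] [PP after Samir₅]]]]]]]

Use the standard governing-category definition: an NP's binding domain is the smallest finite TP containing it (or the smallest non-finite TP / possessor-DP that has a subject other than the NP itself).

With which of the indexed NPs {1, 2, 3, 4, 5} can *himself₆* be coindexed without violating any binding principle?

{2}

*himself* is an anaphor, so Principle A applies: it must be bound in its binding domain.
Binding domain of *himself₆*: the embedded TP, whose subject is Tariq₂.
*Marcus₁* c-commands the anaphor but is outside its binding domain → cannot satisfy Principle A.
*Tariq₂* c-commands the anaphor within its binding domain → licit binder.
*Pavel₃* does not c-command the anaphor → cannot bind it.
*Kenji₄* does not c-command the anaphor → cannot bind it.
*Samir₅* does not c-command the anaphor → cannot bind it.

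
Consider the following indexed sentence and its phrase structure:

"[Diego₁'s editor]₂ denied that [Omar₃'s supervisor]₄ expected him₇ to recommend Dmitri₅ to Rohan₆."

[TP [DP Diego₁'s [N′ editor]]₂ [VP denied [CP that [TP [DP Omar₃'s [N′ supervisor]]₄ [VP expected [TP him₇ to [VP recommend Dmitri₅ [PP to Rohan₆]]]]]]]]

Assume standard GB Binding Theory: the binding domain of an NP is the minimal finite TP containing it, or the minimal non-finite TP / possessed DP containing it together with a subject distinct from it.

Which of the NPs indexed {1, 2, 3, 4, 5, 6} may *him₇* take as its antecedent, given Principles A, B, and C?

*him* is a pronoun, so Principle B applies: it must be free in its binding domain.
Binding domain of *him₇*: the embedded TP, whose subject is [Omar₃'s supervisor]₄.
*Diego₁* and the pronoun do not c-command one another → neither Principle B nor Principle C is at stake; coindexation permitted.
*[Diego₁'s editor]₂* c-commands the pronoun but from outside its binding domain, and is not c-commanded by it → coindexation permitted.
*Omar₃* and the pronoun do not c-command one another → neither Principle B nor Principle C is at stake; coindexation permitted.
*[Omar₃'s supervisor]₄* c-commands the pronoun within its binding domain → coindexation would violate Principle B.
*Dmitri₅*: the pronoun c-commands this R-expression → coindexation would violate Principle C on *Dmitri₅*.
*Rohan₆*: the pronoun c-commands this R-expression → coindexation would violate Principle C on *Rohan₆*.

{1, 2, 3}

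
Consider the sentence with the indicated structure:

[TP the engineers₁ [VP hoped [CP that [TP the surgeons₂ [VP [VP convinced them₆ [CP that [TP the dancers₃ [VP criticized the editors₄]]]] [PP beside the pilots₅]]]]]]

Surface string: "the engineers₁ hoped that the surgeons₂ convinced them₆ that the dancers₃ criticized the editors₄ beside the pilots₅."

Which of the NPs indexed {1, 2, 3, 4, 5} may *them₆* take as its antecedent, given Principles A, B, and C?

*them* is a pronoun, so Principle B applies: it must be free in its binding domain.
Binding domain of *them₆*: the embedded TP, whose subject is the surgeons₂.
*the engineers₁* c-commands the pronoun but from outside its binding domain, and is not c-commanded by it → coindexation permitted.
*the surgeons₂* c-commands the pronoun within its binding domain → coindexation would violate Principle B.
*the dancers₃*: the pronoun c-commands this R-expression → coindexation would violate Principle C on *the dancers₃*.
*the editors₄*: the pronoun c-commands this R-expression → coindexation would violate Principle C on *the editors₄*.
*the pilots₅* and the pronoun do not c-command one another → neither Principle B nor Principle C is at stake; coindexation permitted.

{1, 5}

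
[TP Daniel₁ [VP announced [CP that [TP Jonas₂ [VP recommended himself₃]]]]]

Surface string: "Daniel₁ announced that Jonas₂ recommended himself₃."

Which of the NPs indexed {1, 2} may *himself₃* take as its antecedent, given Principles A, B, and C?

*himself* is an anaphor, so Principle A applies: it must be bound in its binding domain.
Binding domain of *himself₃*: the embedded TP, whose subject is Jonas₂.
*Daniel₁* c-commands the anaphor but is outside its binding domain → cannot satisfy Principle A.
*Jonas₂* c-commands the anaphor within its binding domain → licit binder.

{2}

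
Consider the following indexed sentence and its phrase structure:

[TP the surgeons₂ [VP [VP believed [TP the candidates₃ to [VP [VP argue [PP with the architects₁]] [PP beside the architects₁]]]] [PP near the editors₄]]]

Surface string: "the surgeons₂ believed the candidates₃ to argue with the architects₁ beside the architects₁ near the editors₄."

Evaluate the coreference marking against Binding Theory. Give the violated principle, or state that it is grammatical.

grammatical

The two coindexed NPs are *the architects₁* and *the architects₁*.
*the architects₁* is an R-expression; no coindexed NP c-commands it, so Principle C holds.
*the architects₁* is an R-expression; *the architects₁* does not c-command it, and no other NP shares its index, so Principle C is satisfied.
All principles are respected.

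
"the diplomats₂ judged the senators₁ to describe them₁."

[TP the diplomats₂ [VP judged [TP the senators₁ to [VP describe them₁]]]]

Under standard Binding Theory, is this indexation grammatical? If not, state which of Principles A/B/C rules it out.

The two coindexed NPs are *the senators₁* and *them₁*.
*them₁* is a pronoun. Its binding domain is the embedded TP, whose subject is the senators₁.
*the senators₁* c-commands it within that domain and carries the same index.
The pronoun is locally bound → Principle B violation.

Principle B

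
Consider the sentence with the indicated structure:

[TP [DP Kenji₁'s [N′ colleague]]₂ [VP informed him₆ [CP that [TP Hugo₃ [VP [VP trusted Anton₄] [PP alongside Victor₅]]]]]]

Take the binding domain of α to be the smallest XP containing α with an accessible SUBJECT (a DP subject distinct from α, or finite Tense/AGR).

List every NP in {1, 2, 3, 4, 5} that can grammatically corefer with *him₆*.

*him* is a pronoun, so Principle B applies: it must be free in its binding domain.
Binding domain of *him₆*: the matrix TP, whose subject is [Kenji₁'s colleague]₂.
*Kenji₁* and the pronoun do not c-command one another → neither Principle B nor Principle C is at stake; coindexation permitted.
*[Kenji₁'s colleague]₂* c-commands the pronoun within its binding domain → coindexation would violate Principle B.
*Hugo₃*: the pronoun c-commands this R-expression → coindexation would violate Principle C on *Hugo₃*.
*Anton₄*: the pronoun c-commands this R-expression → coindexation would violate Principle C on *Anton₄*.
*Victor₅*: the pronoun c-commands this R-expression → coindexation would violate Principle C on *Victor₅*.

{1}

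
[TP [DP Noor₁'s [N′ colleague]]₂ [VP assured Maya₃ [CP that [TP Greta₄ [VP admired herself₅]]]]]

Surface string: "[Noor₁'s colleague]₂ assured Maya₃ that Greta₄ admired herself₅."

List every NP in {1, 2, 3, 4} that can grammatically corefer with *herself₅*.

*herself* is an anaphor, so Principle A applies: it must be bound in its binding domain.
Binding domain of *herself₅*: the embedded TP, whose subject is Greta₄.
*Noor₁* does not c-command the anaphor → cannot bind it.
*[Noor₁'s colleague]₂* c-commands the anaphor but is outside its binding domain → cannot satisfy Principle A.
*Maya₃* c-commands the anaphor but is outside its binding domain → cannot satisfy Principle A.
*Greta₄* c-commands the anaphor within its binding domain → licit binder.

{4}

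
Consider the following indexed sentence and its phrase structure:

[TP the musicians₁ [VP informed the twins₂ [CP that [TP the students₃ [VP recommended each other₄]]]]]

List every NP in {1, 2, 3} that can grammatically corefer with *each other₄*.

{3}

*each other* is an anaphor, so Principle A applies: it must be bound in its binding domain.
Binding domain of *each other₄*: the embedded TP, whose subject is the students₃.
*the musicians₁* c-commands the anaphor but is outside its binding domain → cannot satisfy Principle A.
*the twins₂* c-commands the anaphor but is outside its binding domain → cannot satisfy Principle A.
*the students₃* c-commands the anaphor within its binding domain → licit binder.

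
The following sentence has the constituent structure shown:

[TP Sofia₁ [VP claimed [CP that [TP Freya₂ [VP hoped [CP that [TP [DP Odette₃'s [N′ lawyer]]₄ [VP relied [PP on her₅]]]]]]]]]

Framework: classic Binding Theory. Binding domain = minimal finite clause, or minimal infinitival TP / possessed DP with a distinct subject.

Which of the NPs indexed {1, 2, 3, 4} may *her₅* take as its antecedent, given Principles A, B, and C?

*her* is a pronoun, so Principle B applies: it must be free in its binding domain.
Binding domain of *her₅*: the embedded TP, whose subject is [Odette₃'s lawyer]₄.
*Sofia₁* c-commands the pronoun but from outside its binding domain, and is not c-commanded by it → coindexation permitted.
*Freya₂* c-commands the pronoun but from outside its binding domain, and is not c-commanded by it → coindexation permitted.
*Odette₃* and the pronoun do not c-command one another → neither Principle B nor Principle C is at stake; coindexation permitted.
*[Odette₃'s lawyer]₄* c-commands the pronoun within its binding domain → coindexation would violate Principle B.

{1, 2, 3}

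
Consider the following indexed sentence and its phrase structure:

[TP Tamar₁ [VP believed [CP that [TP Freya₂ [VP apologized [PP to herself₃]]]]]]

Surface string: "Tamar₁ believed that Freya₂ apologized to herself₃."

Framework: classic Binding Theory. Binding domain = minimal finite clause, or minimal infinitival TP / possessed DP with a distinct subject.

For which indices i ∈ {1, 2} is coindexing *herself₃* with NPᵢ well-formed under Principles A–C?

{2}

*herself* is an anaphor, so Principle A applies: it must be bound in its binding domain.
Binding domain of *herself₃*: the embedded TP, whose subject is Freya₂.
*Tamar₁* c-commands the anaphor but is outside its binding domain → cannot satisfy Principle A.
*Freya₂* c-commands the anaphor within its binding domain → licit binder.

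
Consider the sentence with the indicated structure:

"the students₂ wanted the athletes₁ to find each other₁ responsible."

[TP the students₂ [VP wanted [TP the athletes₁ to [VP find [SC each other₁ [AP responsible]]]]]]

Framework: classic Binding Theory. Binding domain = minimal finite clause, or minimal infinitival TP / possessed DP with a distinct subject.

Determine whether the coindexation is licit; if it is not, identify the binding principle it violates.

grammatical

The two coindexed NPs are *the athletes₁* and *each other₁*.
*each other₁* is an anaphor; its binding domain is the embedded TP, whose subject is the athletes₁. *the athletes₁* c-commands it within that domain and shares its index, so Principle A is satisfied.
*the athletes₁* is an R-expression; *each other₁* does not c-command it, and no other NP shares its index, so Principle C is satisfied.
All principles are respected.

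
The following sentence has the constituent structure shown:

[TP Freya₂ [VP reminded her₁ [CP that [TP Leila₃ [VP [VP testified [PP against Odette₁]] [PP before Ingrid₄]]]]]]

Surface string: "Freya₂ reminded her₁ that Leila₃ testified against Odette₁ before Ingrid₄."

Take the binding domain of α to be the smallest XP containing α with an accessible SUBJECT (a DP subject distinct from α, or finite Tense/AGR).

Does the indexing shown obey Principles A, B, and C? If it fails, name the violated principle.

The two coindexed NPs are *her₁* and *Odette₁*.
*Odette₁* is an R-expression. Principle C requires it to be free everywhere.
*her₁* c-commands it and carries the same index.
The R-expression is bound → Principle C violation.

Principle C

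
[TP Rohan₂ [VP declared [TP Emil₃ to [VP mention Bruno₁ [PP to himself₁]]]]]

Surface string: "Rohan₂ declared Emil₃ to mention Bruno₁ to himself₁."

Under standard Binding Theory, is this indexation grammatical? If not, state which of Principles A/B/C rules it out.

The two coindexed NPs are *Bruno₁* and *himself₁*.
*himself₁* is an anaphor; its binding domain is the embedded TP, whose subject is Emil₃. *Bruno₁* c-commands it within that domain and shares its index, so Principle A is satisfied.
*Bruno₁* is an R-expression; *himself₁* does not c-command it, and no other NP shares its index, so Principle C is satisfied.
All principles are respected.

grammatical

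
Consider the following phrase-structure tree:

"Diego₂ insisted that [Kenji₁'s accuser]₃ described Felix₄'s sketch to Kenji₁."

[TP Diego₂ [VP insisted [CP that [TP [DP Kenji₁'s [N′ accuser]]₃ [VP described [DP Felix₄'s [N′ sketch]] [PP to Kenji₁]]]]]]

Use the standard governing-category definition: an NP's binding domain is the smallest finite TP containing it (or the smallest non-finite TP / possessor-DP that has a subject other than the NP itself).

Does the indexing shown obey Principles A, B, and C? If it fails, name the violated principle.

grammatical

The two coindexed NPs are *Kenji₁* and *Kenji₁*.
*Kenji₁* is an R-expression; no coindexed NP c-commands it, so Principle C holds.
*Kenji₁* is an R-expression; *Kenji₁* does not c-command it, and no other NP shares its index, so Principle C is satisfied.
All principles are respected.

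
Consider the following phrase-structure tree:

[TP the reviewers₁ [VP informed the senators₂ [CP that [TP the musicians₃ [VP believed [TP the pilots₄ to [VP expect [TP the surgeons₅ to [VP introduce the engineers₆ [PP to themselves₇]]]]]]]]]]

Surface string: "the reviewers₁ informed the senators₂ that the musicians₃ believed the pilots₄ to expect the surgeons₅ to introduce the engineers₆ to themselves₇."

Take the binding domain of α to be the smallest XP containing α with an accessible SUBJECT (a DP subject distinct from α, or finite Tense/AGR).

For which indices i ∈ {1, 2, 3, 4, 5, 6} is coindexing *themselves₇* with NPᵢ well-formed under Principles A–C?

{5, 6}

*themselves* is an anaphor, so Principle A applies: it must be bound in its binding domain.
Binding domain of *themselves₇*: the embedded TP, whose subject is the surgeons₅.
*the reviewers₁* c-commands the anaphor but is outside its binding domain → cannot satisfy Principle A.
*the senators₂* c-commands the anaphor but is outside its binding domain → cannot satisfy Principle A.
*the musicians₃* c-commands the anaphor but is outside its binding domain → cannot satisfy Principle A.
*the pilots₄* c-commands the anaphor but is outside its binding domain → cannot satisfy Principle A.
*the surgeons₅* c-commands the anaphor within its binding domain → licit binder.
*the engineers₆* c-commands the anaphor within its binding domain → licit binder.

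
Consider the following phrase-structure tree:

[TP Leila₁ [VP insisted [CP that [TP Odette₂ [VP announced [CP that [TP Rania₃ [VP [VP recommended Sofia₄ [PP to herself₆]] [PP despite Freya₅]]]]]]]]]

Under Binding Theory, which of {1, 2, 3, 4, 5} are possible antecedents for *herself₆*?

*herself* is an anaphor, so Principle A applies: it must be bound in its binding domain.
Binding domain of *herself₆*: the embedded TP, whose subject is Rania₃.
*Leila₁* c-commands the anaphor but is outside its binding domain → cannot satisfy Principle A.
*Odette₂* c-commands the anaphor but is outside its binding domain → cannot satisfy Principle A.
*Rania₃* c-commands the anaphor within its binding domain → licit binder.
*Sofia₄* c-commands the anaphor within its binding domain → licit binder.
*Freya₅* does not c-command the anaphor → cannot bind it.

{3, 4}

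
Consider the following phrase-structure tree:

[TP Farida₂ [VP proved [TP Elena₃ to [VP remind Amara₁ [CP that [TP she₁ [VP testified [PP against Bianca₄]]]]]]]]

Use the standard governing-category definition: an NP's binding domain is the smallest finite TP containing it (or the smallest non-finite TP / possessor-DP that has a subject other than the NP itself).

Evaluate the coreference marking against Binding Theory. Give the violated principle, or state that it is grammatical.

grammatical

The two coindexed NPs are *Amara₁* and *she₁*.
*she₁* is a pronoun; nothing c-commands it within its binding domain (the embedded TP.), so Principle B holds trivially.
*Amara₁* is an R-expression; *she₁* does not c-command it, and no other NP shares its index, so Principle C is satisfied.
All principles are respected.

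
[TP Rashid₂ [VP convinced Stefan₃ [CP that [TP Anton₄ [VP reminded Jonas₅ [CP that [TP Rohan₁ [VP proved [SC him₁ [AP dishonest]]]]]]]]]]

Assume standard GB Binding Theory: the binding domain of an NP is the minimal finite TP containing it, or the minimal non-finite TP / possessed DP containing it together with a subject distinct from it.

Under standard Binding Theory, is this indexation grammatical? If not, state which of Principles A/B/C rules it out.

Principle B

The two coindexed NPs are *Rohan₁* and *him₁*.
*him₁* is a pronoun. Its binding domain is the embedded TP, whose subject is Rohan₁.
*Rohan₁* c-commands it within that domain and carries the same index.
The pronoun is locally bound → Principle B violation.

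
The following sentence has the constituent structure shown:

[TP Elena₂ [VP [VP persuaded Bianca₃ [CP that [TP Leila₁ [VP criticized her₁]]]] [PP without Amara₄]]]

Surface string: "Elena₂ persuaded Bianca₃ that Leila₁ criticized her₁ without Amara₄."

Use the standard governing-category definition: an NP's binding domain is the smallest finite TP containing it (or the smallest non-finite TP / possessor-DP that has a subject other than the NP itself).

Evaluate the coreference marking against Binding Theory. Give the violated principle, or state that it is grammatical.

The two coindexed NPs are *Leila₁* and *her₁*.
*her₁* is a pronoun. Its binding domain is the embedded TP, whose subject is Leila₁.
*Leila₁* c-commands it within that domain and carries the same index.
The pronoun is locally bound → Principle B violation.

Principle B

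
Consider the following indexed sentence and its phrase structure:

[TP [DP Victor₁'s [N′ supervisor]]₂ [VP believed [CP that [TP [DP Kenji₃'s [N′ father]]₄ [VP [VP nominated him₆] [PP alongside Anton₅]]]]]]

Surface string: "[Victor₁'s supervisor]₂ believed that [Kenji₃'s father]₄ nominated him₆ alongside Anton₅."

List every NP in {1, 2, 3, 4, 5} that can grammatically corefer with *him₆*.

*him* is a pronoun, so Principle B applies: it must be free in its binding domain.
Binding domain of *him₆*: the embedded TP, whose subject is [Kenji₃'s father]₄.
*Victor₁* and the pronoun do not c-command one another → neither Principle B nor Principle C is at stake; coindexation permitted.
*[Victor₁'s supervisor]₂* c-commands the pronoun but from outside its binding domain, and is not c-commanded by it → coindexation permitted.
*Kenji₃* and the pronoun do not c-command one another → neither Principle B nor Principle C is at stake; coindexation permitted.
*[Kenji₃'s father]₄* c-commands the pronoun within its binding domain → coindexation would violate Principle B.
*Anton₅* and the pronoun do not c-command one another → neither Principle B nor Principle C is at stake; coindexation permitted.

{1, 2, 3, 5}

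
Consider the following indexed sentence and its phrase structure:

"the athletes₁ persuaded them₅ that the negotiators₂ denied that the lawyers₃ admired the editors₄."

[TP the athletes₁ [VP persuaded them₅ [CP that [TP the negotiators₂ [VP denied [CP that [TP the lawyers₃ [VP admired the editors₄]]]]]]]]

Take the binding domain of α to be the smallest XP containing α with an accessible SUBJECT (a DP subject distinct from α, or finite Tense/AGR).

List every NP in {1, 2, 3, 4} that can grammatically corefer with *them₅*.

*them* is a pronoun, so Principle B applies: it must be free in its binding domain.
Binding domain of *them₅*: the matrix TP, whose subject is the athletes₁.
*the athletes₁* c-commands the pronoun within its binding domain → coindexation would violate Principle B.
*the negotiators₂*: the pronoun c-commands this R-expression → coindexation would violate Principle C on *the negotiators₂*.
*the lawyers₃*: the pronoun c-commands this R-expression → coindexation would violate Principle C on *the lawyers₃*.
*the editors₄*: the pronoun c-commands this R-expression → coindexation would violate Principle C on *the editors₄*.

none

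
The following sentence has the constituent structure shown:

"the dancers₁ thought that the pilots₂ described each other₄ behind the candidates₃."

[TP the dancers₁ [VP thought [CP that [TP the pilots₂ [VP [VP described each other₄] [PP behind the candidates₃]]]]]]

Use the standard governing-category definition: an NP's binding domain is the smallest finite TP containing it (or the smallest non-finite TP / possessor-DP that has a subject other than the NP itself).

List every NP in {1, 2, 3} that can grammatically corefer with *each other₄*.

{2}

*each other* is an anaphor, so Principle A applies: it must be bound in its binding domain.
Binding domain of *each other₄*: the embedded TP, whose subject is the pilots₂.
*the dancers₁* c-commands the anaphor but is outside its binding domain → cannot satisfy Principle A.
*the pilots₂* c-commands the anaphor within its binding domain → licit binder.
*the candidates₃* does not c-command the anaphor → cannot bind it.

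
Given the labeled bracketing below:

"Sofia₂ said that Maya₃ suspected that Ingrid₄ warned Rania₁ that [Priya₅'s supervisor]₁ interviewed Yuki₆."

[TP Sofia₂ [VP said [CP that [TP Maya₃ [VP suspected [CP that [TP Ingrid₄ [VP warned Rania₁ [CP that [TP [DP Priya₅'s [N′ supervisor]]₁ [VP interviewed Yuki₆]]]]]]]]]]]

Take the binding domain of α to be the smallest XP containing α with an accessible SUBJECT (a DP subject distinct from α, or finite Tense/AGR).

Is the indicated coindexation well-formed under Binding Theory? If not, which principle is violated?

Principle C

The two coindexed NPs are *[Priya₅'s supervisor]₁* and *Rania₁*.
*[Priya₅'s supervisor]₁* is an R-expression. Principle C requires it to be free everywhere.
*Rania₁* c-commands it and carries the same index.
The R-expression is bound → Principle C violation.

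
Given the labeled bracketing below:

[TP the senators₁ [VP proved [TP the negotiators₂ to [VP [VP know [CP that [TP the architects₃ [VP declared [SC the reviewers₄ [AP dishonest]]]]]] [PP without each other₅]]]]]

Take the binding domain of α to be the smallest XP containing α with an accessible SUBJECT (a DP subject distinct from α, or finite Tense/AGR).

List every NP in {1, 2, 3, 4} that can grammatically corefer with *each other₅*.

*each other* is an anaphor, so Principle A applies: it must be bound in its binding domain.
Binding domain of *each other₅*: the embedded TP, whose subject is the negotiators₂.
*the senators₁* c-commands the anaphor but is outside its binding domain → cannot satisfy Principle A.
*the negotiators₂* c-commands the anaphor within its binding domain → licit binder.
*the architects₃* does not c-command the anaphor → cannot bind it.
*the reviewers₄* does not c-command the anaphor → cannot bind it.

{2}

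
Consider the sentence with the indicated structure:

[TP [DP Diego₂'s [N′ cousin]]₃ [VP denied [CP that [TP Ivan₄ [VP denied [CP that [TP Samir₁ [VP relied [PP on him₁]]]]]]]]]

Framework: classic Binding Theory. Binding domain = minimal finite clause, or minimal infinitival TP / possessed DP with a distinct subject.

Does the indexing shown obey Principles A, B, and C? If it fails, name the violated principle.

The two coindexed NPs are *Samir₁* and *him₁*.
*him₁* is a pronoun. Its binding domain is the embedded TP, whose subject is Samir₁.
*Samir₁* c-commands it within that domain and carries the same index.
The pronoun is locally bound → Principle B violation.

Principle B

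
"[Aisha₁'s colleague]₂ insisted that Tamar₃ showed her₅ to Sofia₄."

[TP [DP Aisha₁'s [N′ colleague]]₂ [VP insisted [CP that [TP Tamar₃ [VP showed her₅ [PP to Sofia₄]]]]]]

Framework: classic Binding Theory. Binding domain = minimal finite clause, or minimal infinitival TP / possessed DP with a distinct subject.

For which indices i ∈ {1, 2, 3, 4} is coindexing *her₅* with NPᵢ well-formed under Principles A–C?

*her* is a pronoun, so Principle B applies: it must be free in its binding domain.
Binding domain of *her₅*: the embedded TP, whose subject is Tamar₃.
*Aisha₁* and the pronoun do not c-command one another → neither Principle B nor Principle C is at stake; coindexation permitted.
*[Aisha₁'s colleague]₂* c-commands the pronoun but from outside its binding domain, and is not c-commanded by it → coindexation permitted.
*Tamar₃* c-commands the pronoun within its binding domain → coindexation would violate Principle B.
*Sofia₄*: the pronoun c-commands this R-expression → coindexation would violate Principle C on *Sofia₄*.

{1, 2}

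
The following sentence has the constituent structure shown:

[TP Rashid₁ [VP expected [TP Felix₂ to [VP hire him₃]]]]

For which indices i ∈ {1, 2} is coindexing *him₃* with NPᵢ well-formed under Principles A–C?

*him* is a pronoun, so Principle B applies: it must be free in its binding domain.
Binding domain of *him₃*: the embedded TP, whose subject is Felix₂.
*Rashid₁* c-commands the pronoun but from outside its binding domain, and is not c-commanded by it → coindexation permitted.
*Felix₂* c-commands the pronoun within its binding domain → coindexation would violate Principle B.

{1}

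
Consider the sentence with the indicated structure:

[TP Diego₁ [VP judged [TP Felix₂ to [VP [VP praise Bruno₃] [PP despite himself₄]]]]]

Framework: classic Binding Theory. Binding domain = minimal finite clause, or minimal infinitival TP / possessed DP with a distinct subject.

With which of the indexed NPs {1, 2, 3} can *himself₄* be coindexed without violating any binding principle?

*himself* is an anaphor, so Principle A applies: it must be bound in its binding domain.
Binding domain of *himself₄*: the embedded TP, whose subject is Felix₂.
*Diego₁* c-commands the anaphor but is outside its binding domain → cannot satisfy Principle A.
*Felix₂* c-commands the anaphor within its binding domain → licit binder.
*Bruno₃* does not c-command the anaphor → cannot bind it.

{2}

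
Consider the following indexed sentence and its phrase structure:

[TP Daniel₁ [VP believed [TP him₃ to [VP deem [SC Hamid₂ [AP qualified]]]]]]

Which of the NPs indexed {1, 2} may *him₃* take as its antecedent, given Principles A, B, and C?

none

*him* is a pronoun, so Principle B applies: it must be free in its binding domain.
Binding domain of *him₃*: the matrix TP, whose subject is Daniel₁.
*Daniel₁* c-commands the pronoun within its binding domain → coindexation would violate Principle B.
*Hamid₂*: the pronoun c-commands this R-expression → coindexation would violate Principle C on *Hamid₂*.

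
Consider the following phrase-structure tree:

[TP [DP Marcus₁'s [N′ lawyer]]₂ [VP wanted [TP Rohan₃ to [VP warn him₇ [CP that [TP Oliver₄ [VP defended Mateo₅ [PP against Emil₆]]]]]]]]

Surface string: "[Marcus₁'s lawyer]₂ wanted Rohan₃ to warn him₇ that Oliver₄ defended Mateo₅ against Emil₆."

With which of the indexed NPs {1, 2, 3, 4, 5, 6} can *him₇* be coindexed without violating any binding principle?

{1, 2}

*him* is a pronoun, so Principle B applies: it must be free in its binding domain.
Binding domain of *him₇*: the embedded TP, whose subject is Rohan₃.
*Marcus₁* and the pronoun do not c-command one another → neither Principle B nor Principle C is at stake; coindexation permitted.
*[Marcus₁'s lawyer]₂* c-commands the pronoun but from outside its binding domain, and is not c-commanded by it → coindexation permitted.
*Rohan₃* c-commands the pronoun within its binding domain → coindexation would violate Principle B.
*Oliver₄*: the pronoun c-commands this R-expression → coindexation would violate Principle C on *Oliver₄*.
*Mateo₅*: the pronoun c-commands this R-expression → coindexation would violate Principle C on *Mateo₅*.
*Emil₆*: the pronoun c-commands this R-expression → coindexation would violate Principle C on *Emil₆*.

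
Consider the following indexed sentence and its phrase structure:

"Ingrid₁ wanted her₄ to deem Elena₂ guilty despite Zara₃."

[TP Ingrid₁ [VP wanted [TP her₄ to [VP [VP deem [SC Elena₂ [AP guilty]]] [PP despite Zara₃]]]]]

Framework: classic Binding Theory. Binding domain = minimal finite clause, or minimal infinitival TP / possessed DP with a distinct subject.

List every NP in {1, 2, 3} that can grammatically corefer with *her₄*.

none

*her* is a pronoun, so Principle B applies: it must be free in its binding domain.
Binding domain of *her₄*: the matrix TP, whose subject is Ingrid₁.
*Ingrid₁* c-commands the pronoun within its binding domain → coindexation would violate Principle B.
*Elena₂*: the pronoun c-commands this R-expression → coindexation would violate Principle C on *Elena₂*.
*Zara₃*: the pronoun c-commands this R-expression → coindexation would violate Principle C on *Zara₃*.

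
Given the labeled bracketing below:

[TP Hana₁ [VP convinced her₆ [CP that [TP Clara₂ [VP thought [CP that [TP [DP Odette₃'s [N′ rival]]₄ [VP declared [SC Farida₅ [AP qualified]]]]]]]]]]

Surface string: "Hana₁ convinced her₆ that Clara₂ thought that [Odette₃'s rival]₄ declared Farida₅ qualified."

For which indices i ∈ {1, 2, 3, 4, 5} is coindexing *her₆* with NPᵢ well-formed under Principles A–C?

*her* is a pronoun, so Principle B applies: it must be free in its binding domain.
Binding domain of *her₆*: the matrix TP, whose subject is Hana₁.
*Hana₁* c-commands the pronoun within its binding domain → coindexation would violate Principle B.
*Clara₂*: the pronoun c-commands this R-expression → coindexation would violate Principle C on *Clara₂*.
*Odette₃*: the pronoun c-commands this R-expression → coindexation would violate Principle C on *Odette₃*.
*[Odette₃'s rival]₄*: the pronoun c-commands this R-expression → coindexation would violate Principle C on *[Odette₃'s rival]₄*.
*Farida₅*: the pronoun c-commands this R-expression → coindexation would violate Principle C on *Farida₅*.

none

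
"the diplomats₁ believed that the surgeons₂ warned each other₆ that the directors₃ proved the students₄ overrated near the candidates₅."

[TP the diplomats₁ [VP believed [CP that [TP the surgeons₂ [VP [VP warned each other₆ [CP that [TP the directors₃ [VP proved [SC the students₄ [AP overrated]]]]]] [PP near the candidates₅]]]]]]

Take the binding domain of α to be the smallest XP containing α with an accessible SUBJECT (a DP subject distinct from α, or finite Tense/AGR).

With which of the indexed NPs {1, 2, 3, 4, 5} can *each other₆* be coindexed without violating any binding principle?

*each other* is an anaphor, so Principle A applies: it must be bound in its binding domain.
Binding domain of *each other₆*: the embedded TP, whose subject is the surgeons₂.
*the diplomats₁* c-commands the anaphor but is outside its binding domain → cannot satisfy Principle A.
*the surgeons₂* c-commands the anaphor within its binding domain → licit binder.
*the directors₃* does not c-command the anaphor → cannot bind it.
*the students₄* does not c-command the anaphor → cannot bind it.
*the candidates₅* does not c-command the anaphor → cannot bind it.

{2}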